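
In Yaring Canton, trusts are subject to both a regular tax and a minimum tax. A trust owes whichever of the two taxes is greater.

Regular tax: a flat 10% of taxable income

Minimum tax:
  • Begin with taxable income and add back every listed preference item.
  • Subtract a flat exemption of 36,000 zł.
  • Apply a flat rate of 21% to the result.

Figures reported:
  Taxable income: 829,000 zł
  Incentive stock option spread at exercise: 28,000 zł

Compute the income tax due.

Regular tax:
  829,000 zł × 10% = 82,900 zł

Minimum tax:
  Adjusted income: 829,000 zł + 28,000 zł = 857,000 zł
  Less exemption 36,000 zł → base 821,000 zł
  821,000 zł × 21% = 172,410 zł

172,410 zł > 82,900 zł, so the minimum tax is the binding amount.

172,410 zł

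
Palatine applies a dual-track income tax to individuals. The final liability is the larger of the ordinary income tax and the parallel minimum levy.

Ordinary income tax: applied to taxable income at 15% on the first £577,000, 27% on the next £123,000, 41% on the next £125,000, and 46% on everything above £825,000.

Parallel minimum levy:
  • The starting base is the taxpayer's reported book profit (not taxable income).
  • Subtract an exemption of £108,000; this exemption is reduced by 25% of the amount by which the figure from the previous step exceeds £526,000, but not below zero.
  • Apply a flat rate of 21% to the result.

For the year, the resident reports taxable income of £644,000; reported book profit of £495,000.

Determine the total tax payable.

Parallel minimum levy:
  Base (reported book profit): £495,000
  Exemption: £495,000 ≤ £526,000, so full £108,000 applies
  Base: £495,000 − £108,000 = £387,000
  £387,000 × 21% = £81,270

Ordinary income tax:
  £577,000 × 15% = £86,550
  £67,000 × 27% = £18,090
  → £104,640

£104,640 > £81,270, so the ordinary income tax governs.

£104,640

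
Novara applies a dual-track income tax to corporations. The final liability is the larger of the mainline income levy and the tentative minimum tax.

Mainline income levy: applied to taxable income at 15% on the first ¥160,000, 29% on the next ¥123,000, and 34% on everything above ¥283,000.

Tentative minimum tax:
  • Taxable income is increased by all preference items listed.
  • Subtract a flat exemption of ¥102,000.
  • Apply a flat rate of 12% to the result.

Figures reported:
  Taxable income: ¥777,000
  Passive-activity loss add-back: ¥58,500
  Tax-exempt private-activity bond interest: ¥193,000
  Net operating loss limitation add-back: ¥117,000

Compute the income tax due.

Mainline income levy:
  ¥160,000 × 15% = ¥24,000
  ¥123,000 × 29% = ¥35,670
  ¥494,000 × 34% = ¥167,960
  → ¥227,630

Tentative minimum tax:
  Adjusted income: ¥777,000 + ¥58,500 + ¥193,000 + ¥117,000 = ¥1,145,500
  Less exemption ¥102,000 → base ¥1,043,500
  ¥1,043,500 × 12% = ¥125,220

¥227,630 > ¥125,220, so the mainline income levy governs.

¥227,630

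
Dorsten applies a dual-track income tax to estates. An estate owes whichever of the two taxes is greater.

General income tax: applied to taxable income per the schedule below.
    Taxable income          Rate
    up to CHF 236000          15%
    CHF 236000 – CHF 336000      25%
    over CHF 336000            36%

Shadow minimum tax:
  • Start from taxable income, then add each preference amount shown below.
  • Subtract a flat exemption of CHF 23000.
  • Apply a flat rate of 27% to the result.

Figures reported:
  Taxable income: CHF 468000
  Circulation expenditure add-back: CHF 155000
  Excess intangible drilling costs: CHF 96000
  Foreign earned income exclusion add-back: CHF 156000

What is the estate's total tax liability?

General income tax:
  CHF 236000 × 15% = CHF 35400
  CHF 100000 × 25% = CHF 25000
  CHF 132000 × 36% = CHF 47520
  → CHF 107920

Shadow minimum tax:
  Adjusted income: CHF 468000 + CHF 155000 + CHF 96000 + CHF 156000 = CHF 875000
  Less exemption CHF 23000 → base CHF 852000
  CHF 852000 × 27% = CHF 230040

CHF 230040 > CHF 107920, so the shadow minimum tax is the binding amount.

CHF 230040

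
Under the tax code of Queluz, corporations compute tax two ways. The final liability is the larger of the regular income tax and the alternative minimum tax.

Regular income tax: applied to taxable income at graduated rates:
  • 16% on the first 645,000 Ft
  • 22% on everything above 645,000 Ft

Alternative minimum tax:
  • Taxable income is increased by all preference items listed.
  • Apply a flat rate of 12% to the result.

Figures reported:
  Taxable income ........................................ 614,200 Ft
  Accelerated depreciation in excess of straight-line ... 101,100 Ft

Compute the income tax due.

98,272 Ft

Alternative minimum tax:
  Adjusted income: 614,200 Ft + 101,100 Ft = 715,300 Ft
  715,300 Ft × 12% = 85,836 Ft

Regular income tax:
  614,200 Ft × 16% = 98,272 Ft

98,272 Ft > 85,836 Ft, so the regular income tax governs.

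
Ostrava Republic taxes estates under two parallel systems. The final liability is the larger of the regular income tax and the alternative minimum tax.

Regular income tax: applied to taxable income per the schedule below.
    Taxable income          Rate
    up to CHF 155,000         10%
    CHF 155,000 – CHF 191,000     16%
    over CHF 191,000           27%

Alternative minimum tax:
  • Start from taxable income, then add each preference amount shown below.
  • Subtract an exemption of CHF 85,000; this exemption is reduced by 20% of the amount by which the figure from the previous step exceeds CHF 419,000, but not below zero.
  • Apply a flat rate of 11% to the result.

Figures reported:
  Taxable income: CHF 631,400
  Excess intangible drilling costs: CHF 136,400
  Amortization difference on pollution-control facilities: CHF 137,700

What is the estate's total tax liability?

CHF 140,168

Alternative minimum tax:
  Adjusted income: CHF 631,400 + CHF 136,400 + CHF 137,700 = CHF 905,500
  Exemption: 20% × (CHF 905,500 − CHF 419,000) = CHF 97,300 ≥ CHF 85,000, so the exemption is fully phased out
  Base: CHF 905,500 − CHF 0 = CHF 905,500
  CHF 905,500 × 11% = CHF 99,605

Regular income tax:
  CHF 155,000 × 10% = CHF 15,500
  CHF 36,000 × 16% = CHF 5,760
  CHF 440,400 × 27% = CHF 118,908
  → CHF 140,168

CHF 140,168 > CHF 99,605, so the regular income tax governs.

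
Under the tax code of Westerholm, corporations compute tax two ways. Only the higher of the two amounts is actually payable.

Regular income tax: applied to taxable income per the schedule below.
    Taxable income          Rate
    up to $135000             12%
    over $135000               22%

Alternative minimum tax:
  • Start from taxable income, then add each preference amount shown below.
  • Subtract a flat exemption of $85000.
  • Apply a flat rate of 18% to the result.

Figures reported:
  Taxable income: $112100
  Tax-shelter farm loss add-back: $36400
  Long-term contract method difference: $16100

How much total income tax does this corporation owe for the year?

$14328

Regular income tax:
  $112100 × 12% = $13452

Alternative minimum tax:
  Adjusted income: $112100 + $36400 + $16100 = $164600
  Less exemption $85000 → base $79600
  $79600 × 18% = $14328

$14328 > $13452, so the alternative minimum tax is the binding amount.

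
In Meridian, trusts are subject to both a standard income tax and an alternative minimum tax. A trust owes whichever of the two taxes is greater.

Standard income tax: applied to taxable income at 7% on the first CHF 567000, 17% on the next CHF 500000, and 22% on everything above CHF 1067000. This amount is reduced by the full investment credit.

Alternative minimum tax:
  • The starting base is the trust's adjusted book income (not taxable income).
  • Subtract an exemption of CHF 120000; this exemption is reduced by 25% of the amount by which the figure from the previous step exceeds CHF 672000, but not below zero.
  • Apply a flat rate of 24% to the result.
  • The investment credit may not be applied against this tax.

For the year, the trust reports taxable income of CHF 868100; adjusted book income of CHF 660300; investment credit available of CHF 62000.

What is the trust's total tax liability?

Standard income tax:
  CHF 567000 × 7% = CHF 39690
  CHF 301100 × 17% = CHF 51187
  → CHF 90877
  Less investment credit CHF 62000 → CHF 28877

Alternative minimum tax:
  Base (adjusted book income): CHF 660300
  Exemption: CHF 660300 ≤ CHF 672000, so full CHF 120000 applies
  Base: CHF 660300 − CHF 120000 = CHF 540300
  CHF 540300 × 24% = CHF 129672

CHF 129672 > CHF 28877, so the alternative minimum tax is the binding amount.

CHF 129672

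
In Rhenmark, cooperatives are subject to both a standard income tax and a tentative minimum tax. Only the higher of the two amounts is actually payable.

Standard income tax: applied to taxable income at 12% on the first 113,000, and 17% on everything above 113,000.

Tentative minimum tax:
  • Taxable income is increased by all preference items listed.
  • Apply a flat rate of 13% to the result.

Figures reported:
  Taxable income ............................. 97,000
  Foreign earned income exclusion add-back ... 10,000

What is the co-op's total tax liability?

13,910

Tentative minimum tax:
  Adjusted income: 97,000 + 10,000 = 107,000
  107,000 × 13% = 13,910

Standard income tax:
  97,000 × 12% = 11,640

13,910 > 11,640, so the tentative minimum tax is the binding amount.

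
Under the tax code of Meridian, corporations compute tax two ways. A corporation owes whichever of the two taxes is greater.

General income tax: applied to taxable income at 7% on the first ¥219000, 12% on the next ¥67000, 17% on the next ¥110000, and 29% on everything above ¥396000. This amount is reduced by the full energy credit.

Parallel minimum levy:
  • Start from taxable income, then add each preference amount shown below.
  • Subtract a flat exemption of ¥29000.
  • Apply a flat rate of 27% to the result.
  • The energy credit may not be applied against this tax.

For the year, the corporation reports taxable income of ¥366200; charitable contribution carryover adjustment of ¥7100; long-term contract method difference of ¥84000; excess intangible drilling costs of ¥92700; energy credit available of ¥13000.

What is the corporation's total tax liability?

¥140670

Parallel minimum levy:
  Adjusted income: ¥366200 + ¥7100 + ¥84000 + ¥92700 = ¥550000
  Less exemption ¥29000 → base ¥521000
  ¥521000 × 27% = ¥140670

General income tax:
  ¥219000 × 7% = ¥15330
  ¥67000 × 12% = ¥8040
  ¥80200 × 17% = ¥13634
  → ¥37004
  Less energy credit ¥13000 → ¥24004

¥140670 > ¥24004, so the parallel minimum levy is the binding amount.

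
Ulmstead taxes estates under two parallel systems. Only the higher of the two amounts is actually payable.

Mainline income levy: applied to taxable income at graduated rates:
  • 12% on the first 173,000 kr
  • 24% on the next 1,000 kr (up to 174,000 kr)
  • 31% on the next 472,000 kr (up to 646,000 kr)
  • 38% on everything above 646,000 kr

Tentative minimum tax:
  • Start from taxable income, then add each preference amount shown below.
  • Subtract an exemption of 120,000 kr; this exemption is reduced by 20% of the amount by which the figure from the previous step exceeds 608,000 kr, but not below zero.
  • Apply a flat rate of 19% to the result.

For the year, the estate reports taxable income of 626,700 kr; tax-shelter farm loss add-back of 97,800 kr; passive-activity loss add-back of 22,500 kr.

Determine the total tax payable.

161,337 kr

Mainline income levy:
  173,000 kr × 12% = 20,760 kr
  1,000 kr × 24% = 240 kr
  452,700 kr × 31% = 140,337 kr
  → 161,337 kr

Tentative minimum tax:
  Adjusted income: 626,700 kr + 97,800 kr + 22,500 kr = 747,000 kr
  Exemption: 120,000 kr − 20% × (747,000 kr − 608,000 kr) = 120,000 kr − 27,800 kr = 92,200 kr
  Base: 747,000 kr − 92,200 kr = 654,800 kr
  654,800 kr × 19% = 124,412 kr

161,337 kr > 124,412 kr, so the mainline income levy governs.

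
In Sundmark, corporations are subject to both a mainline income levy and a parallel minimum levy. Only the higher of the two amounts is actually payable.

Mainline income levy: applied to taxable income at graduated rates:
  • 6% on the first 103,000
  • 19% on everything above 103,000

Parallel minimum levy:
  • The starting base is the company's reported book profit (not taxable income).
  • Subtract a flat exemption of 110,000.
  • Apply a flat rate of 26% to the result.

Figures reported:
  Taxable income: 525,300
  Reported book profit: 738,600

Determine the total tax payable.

163,436

Parallel minimum levy:
  Base (reported book profit): 738,600
  Less exemption 110,000 → base 628,600
  628,600 × 26% = 163,436

Mainline income levy:
  103,000 × 6% = 6,180
  422,300 × 19% = 80,237
  → 86,417

163,436 > 86,417, so the parallel minimum levy is the binding amount.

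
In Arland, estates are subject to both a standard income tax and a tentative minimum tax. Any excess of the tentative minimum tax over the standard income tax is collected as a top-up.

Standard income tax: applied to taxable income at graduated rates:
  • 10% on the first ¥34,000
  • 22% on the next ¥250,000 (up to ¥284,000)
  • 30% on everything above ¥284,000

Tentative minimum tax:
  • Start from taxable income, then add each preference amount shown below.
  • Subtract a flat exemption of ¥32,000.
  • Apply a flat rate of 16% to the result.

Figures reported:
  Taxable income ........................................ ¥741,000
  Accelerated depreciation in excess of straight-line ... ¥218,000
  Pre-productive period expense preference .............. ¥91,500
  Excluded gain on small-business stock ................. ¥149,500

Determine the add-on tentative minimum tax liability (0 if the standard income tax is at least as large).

¥0

Standard income tax:
  ¥34,000 × 10% = ¥3,400
  ¥250,000 × 22% = ¥55,000
  ¥457,000 × 30% = ¥137,100
  → ¥195,500

Tentative minimum tax:
  Adjusted income: ¥741,000 + ¥218,000 + ¥91,500 + ¥149,500 = ¥1,200,000
  Less exemption ¥32,000 → base ¥1,168,000
  ¥1,168,000 × 16% = ¥186,880

¥186,880 ≤ ¥195,500, so no add-on is due.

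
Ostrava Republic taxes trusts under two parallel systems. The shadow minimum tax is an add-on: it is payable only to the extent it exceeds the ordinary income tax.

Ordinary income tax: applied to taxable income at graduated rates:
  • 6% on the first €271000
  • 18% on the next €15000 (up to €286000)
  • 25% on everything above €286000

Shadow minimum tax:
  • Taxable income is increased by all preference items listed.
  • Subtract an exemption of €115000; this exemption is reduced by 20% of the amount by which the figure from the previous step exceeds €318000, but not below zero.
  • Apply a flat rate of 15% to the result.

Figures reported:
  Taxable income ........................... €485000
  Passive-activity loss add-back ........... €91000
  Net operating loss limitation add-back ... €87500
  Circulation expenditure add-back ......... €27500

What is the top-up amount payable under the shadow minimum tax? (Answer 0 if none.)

Ordinary income tax:
  €271000 × 6% = €16260
  €15000 × 18% = €2700
  €199000 × 25% = €49750
  → €68710

Shadow minimum tax:
  Adjusted income: €485000 + €91000 + €87500 + €27500 = €691000
  Exemption: €115000 − 20% × (€691000 − €318000) = €115000 − €74600 = €40400
  Base: €691000 − €40400 = €650600
  €650600 × 15% = €97590

Excess of shadow minimum tax over ordinary income tax: €97590 − €68710 = €28880.

€28880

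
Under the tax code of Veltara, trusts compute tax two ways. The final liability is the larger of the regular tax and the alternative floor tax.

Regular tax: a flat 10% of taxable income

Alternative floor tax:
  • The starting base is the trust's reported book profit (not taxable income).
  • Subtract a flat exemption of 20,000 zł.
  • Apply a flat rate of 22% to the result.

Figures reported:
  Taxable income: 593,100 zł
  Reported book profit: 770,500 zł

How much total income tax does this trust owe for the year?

Alternative floor tax:
  Base (reported book profit): 770,500 zł
  Less exemption 20,000 zł → base 750,500 zł
  750,500 zł × 22% = 165,110 zł

Regular tax:
  593,100 zł × 10% = 59,310 zł

165,110 zł > 59,310 zł, so the alternative floor tax is the binding amount.

165,110 zł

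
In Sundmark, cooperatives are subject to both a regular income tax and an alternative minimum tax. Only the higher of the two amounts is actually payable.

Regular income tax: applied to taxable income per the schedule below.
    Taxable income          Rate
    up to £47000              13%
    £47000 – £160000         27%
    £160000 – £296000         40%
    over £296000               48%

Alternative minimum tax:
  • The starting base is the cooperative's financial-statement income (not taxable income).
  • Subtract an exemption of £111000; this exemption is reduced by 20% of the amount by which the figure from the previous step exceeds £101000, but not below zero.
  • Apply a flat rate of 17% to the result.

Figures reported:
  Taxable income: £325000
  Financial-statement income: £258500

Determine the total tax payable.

Regular income tax:
  £47000 × 13% = £6110
  £113000 × 27% = £30510
  £136000 × 40% = £54400
  £29000 × 48% = £13920
  → £104940

Alternative minimum tax:
  Base (financial-statement income): £258500
  Exemption: £111000 − 20% × (£258500 − £101000) = £111000 − £31500 = £79500
  Base: £258500 − £79500 = £179000
  £179000 × 17% = £30430

£104940 > £30430, so the regular income tax governs.

£104940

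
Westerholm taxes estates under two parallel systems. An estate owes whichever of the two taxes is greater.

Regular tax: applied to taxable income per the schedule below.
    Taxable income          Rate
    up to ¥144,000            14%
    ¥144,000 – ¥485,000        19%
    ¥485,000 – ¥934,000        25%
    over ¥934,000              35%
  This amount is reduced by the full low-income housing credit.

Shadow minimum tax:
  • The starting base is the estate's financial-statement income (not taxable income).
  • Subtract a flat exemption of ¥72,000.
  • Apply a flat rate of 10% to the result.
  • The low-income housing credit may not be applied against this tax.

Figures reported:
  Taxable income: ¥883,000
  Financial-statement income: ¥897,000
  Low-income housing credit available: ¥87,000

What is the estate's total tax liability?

Regular tax:
  ¥144,000 × 14% = ¥20,160
  ¥341,000 × 19% = ¥64,790
  ¥398,000 × 25% = ¥99,500
  → ¥184,450
  Less low-income housing credit ¥87,000 → ¥97,450

Shadow minimum tax:
  Base (financial-statement income): ¥897,000
  Less exemption ¥72,000 → base ¥825,000
  ¥825,000 × 10% = ¥82,500

¥97,450 > ¥82,500, so the regular tax governs.

¥97,450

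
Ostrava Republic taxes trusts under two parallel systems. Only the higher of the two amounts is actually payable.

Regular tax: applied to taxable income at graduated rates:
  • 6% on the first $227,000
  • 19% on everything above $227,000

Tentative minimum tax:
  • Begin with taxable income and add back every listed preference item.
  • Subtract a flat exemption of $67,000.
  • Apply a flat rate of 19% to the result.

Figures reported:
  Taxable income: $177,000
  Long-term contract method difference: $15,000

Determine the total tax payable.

Tentative minimum tax:
  Adjusted income: $177,000 + $15,000 = $192,000
  Less exemption $67,000 → base $125,000
  $125,000 × 19% = $23,750

Regular tax:
  $177,000 × 6% = $10,620

$23,750 > $10,620, so the tentative minimum tax is the binding amount.

$23,750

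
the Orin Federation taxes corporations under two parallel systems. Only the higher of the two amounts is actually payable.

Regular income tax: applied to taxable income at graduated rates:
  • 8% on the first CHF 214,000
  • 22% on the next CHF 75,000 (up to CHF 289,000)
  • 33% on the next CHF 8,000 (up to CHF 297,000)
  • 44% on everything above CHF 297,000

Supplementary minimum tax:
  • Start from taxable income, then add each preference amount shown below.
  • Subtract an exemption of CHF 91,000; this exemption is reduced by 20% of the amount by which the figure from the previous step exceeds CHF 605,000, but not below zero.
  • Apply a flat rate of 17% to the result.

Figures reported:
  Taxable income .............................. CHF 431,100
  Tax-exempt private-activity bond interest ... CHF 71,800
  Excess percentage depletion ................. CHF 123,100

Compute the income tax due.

Supplementary minimum tax:
  Adjusted income: CHF 431,100 + CHF 71,800 + CHF 123,100 = CHF 626,000
  Exemption: CHF 91,000 − 20% × (CHF 626,000 − CHF 605,000) = CHF 91,000 − CHF 4,200 = CHF 86,800
  Base: CHF 626,000 − CHF 86,800 = CHF 539,200
  CHF 539,200 × 17% = CHF 91,664

Regular income tax:
  CHF 214,000 × 8% = CHF 17,120
  CHF 75,000 × 22% = CHF 16,500
  CHF 8,000 × 33% = CHF 2,640
  CHF 134,100 × 44% = CHF 59,004
  → CHF 95,264

CHF 95,264 > CHF 91,664, so the regular income tax governs.

CHF 95,264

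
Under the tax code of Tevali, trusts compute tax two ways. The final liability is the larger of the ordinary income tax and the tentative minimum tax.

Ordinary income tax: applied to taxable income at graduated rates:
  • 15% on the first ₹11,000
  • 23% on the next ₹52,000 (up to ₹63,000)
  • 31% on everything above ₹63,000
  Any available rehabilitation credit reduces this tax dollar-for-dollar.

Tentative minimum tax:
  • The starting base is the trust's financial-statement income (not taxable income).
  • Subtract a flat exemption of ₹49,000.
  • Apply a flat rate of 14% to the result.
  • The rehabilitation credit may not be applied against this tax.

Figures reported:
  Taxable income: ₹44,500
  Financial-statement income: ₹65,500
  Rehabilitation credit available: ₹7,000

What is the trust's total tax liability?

₹2,355

Ordinary income tax:
  ₹11,000 × 15% = ₹1,650
  ₹33,500 × 23% = ₹7,705
  → ₹9,355
  Less rehabilitation credit ₹7,000 → ₹2,355

Tentative minimum tax:
  Base (financial-statement income): ₹65,500
  Less exemption ₹49,000 → base ₹16,500
  ₹16,500 × 14% = ₹2,310

₹2,355 > ₹2,310, so the ordinary income tax governs.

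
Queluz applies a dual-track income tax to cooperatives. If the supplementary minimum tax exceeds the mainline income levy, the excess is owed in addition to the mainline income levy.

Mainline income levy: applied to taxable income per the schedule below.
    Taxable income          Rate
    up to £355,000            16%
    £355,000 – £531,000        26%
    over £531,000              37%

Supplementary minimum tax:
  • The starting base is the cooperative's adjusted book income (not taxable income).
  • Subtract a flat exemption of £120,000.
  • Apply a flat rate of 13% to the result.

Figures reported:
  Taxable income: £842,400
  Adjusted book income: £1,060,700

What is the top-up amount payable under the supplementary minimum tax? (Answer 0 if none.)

£0

Supplementary minimum tax:
  Base (adjusted book income): £1,060,700
  Less exemption £120,000 → base £940,700
  £940,700 × 13% = £122,291

Mainline income levy:
  £355,000 × 16% = £56,800
  £176,000 × 26% = £45,760
  £311,400 × 37% = £115,218
  → £217,778

£122,291 ≤ £217,778, so no add-on is due.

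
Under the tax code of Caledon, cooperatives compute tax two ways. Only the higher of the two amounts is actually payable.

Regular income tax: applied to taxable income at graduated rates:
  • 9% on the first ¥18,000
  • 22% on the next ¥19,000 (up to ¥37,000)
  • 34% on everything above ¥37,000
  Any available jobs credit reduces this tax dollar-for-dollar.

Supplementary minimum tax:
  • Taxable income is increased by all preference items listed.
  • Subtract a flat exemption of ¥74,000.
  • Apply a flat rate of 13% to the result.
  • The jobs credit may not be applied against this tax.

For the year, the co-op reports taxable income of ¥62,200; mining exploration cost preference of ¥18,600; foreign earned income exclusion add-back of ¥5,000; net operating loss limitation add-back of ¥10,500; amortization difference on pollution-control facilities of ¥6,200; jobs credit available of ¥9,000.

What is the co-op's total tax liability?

Supplementary minimum tax:
  Adjusted income: ¥62,200 + ¥18,600 + ¥5,000 + ¥10,500 + ¥6,200 = ¥102,500
  Less exemption ¥74,000 → base ¥28,500
  ¥28,500 × 13% = ¥3,705

Regular income tax:
  ¥18,000 × 9% = ¥1,620
  ¥19,000 × 22% = ¥4,180
  ¥25,200 × 34% = ¥8,568
  → ¥14,368
  Less jobs credit ¥9,000 → ¥5,368

¥5,368 > ¥3,705, so the regular income tax governs.

¥5,368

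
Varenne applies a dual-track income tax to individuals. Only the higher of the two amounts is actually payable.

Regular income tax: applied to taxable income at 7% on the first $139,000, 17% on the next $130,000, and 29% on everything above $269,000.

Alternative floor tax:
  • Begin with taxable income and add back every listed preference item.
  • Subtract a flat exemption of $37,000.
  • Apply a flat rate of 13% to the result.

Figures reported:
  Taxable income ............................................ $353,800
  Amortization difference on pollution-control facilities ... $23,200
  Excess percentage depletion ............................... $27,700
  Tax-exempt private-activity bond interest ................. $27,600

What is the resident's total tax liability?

$56,422

Regular income tax:
  $139,000 × 7% = $9,730
  $130,000 × 17% = $22,100
  $84,800 × 29% = $24,592
  → $56,422

Alternative floor tax:
  Adjusted income: $353,800 + $23,200 + $27,700 + $27,600 = $432,300
  Less exemption $37,000 → base $395,300
  $395,300 × 13% = $51,389

$56,422 > $51,389, so the regular income tax governs.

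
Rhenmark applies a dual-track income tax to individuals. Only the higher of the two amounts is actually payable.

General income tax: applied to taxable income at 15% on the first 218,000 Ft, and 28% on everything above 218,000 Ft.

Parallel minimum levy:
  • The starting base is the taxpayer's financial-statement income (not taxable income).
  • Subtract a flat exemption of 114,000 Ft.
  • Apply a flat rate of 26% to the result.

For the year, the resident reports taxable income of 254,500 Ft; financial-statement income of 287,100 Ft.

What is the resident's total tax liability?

45,006 Ft

General income tax:
  218,000 Ft × 15% = 32,700 Ft
  36,500 Ft × 28% = 10,220 Ft
  → 42,920 Ft

Parallel minimum levy:
  Base (financial-statement income): 287,100 Ft
  Less exemption 114,000 Ft → base 173,100 Ft
  173,100 Ft × 26% = 45,006 Ft

45,006 Ft > 42,920 Ft, so the parallel minimum levy is the binding amount.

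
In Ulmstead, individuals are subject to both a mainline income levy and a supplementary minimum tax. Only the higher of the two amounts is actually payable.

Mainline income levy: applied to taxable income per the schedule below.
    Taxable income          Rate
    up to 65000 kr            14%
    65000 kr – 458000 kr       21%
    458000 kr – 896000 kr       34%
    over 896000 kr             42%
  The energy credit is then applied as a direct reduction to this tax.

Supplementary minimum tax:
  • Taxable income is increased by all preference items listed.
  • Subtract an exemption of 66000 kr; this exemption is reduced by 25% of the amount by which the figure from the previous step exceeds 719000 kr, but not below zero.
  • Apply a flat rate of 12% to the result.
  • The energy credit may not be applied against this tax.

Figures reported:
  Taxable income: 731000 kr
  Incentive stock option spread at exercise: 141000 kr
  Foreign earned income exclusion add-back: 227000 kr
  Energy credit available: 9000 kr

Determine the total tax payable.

Supplementary minimum tax:
  Adjusted income: 731000 kr + 141000 kr + 227000 kr = 1099000 kr
  Exemption: 25% × (1099000 kr − 719000 kr) = 95000 kr ≥ 66000 kr, so the exemption is fully phased out
  Base: 1099000 kr − 0 kr = 1099000 kr
  1099000 kr × 12% = 131880 kr

Mainline income levy:
  65000 kr × 14% = 9100 kr
  393000 kr × 21% = 82530 kr
  273000 kr × 34% = 92820 kr
  → 184450 kr
  Less energy credit 9000 kr → 175450 kr

175450 kr > 131880 kr, so the mainline income levy governs.

175450 kr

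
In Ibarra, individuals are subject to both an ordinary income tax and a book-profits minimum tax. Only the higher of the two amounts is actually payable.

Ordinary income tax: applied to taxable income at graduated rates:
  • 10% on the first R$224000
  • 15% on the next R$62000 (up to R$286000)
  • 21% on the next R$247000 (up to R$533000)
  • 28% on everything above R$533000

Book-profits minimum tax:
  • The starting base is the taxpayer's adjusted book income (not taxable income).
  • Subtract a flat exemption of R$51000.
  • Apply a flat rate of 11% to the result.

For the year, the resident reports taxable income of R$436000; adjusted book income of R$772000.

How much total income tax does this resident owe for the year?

R$79310

Ordinary income tax:
  R$224000 × 10% = R$22400
  R$62000 × 15% = R$9300
  R$150000 × 21% = R$31500
  → R$63200

Book-profits minimum tax:
  Base (adjusted book income): R$772000
  Less exemption R$51000 → base R$721000
  R$721000 × 11% = R$79310

R$79310 > R$63200, so the book-profits minimum tax is the binding amount.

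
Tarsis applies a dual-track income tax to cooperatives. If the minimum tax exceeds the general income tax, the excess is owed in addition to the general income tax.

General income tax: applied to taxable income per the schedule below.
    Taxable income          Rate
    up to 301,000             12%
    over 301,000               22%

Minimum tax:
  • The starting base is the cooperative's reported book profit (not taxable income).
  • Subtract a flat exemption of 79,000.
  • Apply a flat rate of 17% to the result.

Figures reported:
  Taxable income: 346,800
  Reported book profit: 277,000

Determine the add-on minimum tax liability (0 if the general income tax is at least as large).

General income tax:
  301,000 × 12% = 36,120
  45,800 × 22% = 10,076
  → 46,196

Minimum tax:
  Base (reported book profit): 277,000
  Less exemption 79,000 → base 198,000
  198,000 × 17% = 33,660

33,660 ≤ 46,196, so no add-on is due.

0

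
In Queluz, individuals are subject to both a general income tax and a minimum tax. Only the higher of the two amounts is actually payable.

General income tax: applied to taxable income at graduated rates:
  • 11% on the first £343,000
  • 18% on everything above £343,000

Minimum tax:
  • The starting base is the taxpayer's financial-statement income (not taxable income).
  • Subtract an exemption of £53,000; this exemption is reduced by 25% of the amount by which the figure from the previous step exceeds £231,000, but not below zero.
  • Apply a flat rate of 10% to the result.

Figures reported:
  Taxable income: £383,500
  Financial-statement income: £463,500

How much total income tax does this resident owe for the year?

£46,350

General income tax:
  £343,000 × 11% = £37,730
  £40,500 × 18% = £7,290
  → £45,020

Minimum tax:
  Base (financial-statement income): £463,500
  Exemption: 25% × (£463,500 − £231,000) = £58,125 ≥ £53,000, so the exemption is fully phased out
  Base: £463,500 − £0 = £463,500
  £463,500 × 10% = £46,350

£46,350 > £45,020, so the minimum tax is the binding amount.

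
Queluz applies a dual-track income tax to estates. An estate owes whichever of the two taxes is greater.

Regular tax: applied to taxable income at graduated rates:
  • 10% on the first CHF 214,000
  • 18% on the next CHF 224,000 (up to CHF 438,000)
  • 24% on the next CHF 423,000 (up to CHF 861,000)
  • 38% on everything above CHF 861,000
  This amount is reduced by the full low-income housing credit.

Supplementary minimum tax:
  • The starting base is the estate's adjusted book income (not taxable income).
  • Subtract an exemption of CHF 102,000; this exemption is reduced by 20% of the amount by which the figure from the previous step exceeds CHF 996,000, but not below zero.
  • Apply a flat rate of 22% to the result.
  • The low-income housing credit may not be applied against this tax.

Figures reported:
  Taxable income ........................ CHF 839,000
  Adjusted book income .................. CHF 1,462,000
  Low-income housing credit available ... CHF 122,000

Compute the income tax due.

CHF 319,704

Regular tax:
  CHF 214,000 × 10% = CHF 21,400
  CHF 224,000 × 18% = CHF 40,320
  CHF 401,000 × 24% = CHF 96,240
  → CHF 157,960
  Less low-income housing credit CHF 122,000 → CHF 35,960

Supplementary minimum tax:
  Base (adjusted book income): CHF 1,462,000
  Exemption: CHF 102,000 − 20% × (CHF 1,462,000 − CHF 996,000) = CHF 102,000 − CHF 93,200 = CHF 8,800
  Base: CHF 1,462,000 − CHF 8,800 = CHF 1,453,200
  CHF 1,453,200 × 22% = CHF 319,704

CHF 319,704 > CHF 35,960, so the supplementary minimum tax is the binding amount.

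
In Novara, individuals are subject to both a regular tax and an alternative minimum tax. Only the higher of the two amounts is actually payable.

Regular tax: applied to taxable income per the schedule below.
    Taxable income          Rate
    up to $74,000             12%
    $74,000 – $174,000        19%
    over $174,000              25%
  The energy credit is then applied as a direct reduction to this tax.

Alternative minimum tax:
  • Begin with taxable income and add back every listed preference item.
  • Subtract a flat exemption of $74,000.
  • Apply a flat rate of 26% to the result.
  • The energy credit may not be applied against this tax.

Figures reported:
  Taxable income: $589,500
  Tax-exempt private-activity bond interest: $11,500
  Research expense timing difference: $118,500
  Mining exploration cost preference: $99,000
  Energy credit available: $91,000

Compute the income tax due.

$193,570

Regular tax:
  $74,000 × 12% = $8,880
  $100,000 × 19% = $19,000
  $415,500 × 25% = $103,875
  → $131,755
  Less energy credit $91,000 → $40,755

Alternative minimum tax:
  Adjusted income: $589,500 + $11,500 + $118,500 + $99,000 = $818,500
  Less exemption $74,000 → base $744,500
  $744,500 × 26% = $193,570

$193,570 > $40,755, so the alternative minimum tax is the binding amount.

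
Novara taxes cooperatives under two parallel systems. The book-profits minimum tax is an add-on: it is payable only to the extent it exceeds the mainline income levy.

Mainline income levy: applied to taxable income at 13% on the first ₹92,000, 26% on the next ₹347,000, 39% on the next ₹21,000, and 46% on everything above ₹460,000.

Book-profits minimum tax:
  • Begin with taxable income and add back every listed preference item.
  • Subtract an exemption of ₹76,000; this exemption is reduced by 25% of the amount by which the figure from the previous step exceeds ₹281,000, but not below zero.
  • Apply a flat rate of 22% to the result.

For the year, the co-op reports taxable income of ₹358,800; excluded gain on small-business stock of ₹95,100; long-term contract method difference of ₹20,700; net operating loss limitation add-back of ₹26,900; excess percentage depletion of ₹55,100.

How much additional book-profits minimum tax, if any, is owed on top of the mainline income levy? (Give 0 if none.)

Book-profits minimum tax:
  Adjusted income: ₹358,800 + ₹95,100 + ₹20,700 + ₹26,900 + ₹55,100 = ₹556,600
  Exemption: ₹76,000 − 25% × (₹556,600 − ₹281,000) = ₹76,000 − ₹68,900 = ₹7,100
  Base: ₹556,600 − ₹7,100 = ₹549,500
  ₹549,500 × 22% = ₹120,890

Mainline income levy:
  ₹92,000 × 13% = ₹11,960
  ₹266,800 × 26% = ₹69,368
  → ₹81,328

Excess of book-profits minimum tax over mainline income levy: ₹120,890 − ₹81,328 = ₹39,562.

₹39,562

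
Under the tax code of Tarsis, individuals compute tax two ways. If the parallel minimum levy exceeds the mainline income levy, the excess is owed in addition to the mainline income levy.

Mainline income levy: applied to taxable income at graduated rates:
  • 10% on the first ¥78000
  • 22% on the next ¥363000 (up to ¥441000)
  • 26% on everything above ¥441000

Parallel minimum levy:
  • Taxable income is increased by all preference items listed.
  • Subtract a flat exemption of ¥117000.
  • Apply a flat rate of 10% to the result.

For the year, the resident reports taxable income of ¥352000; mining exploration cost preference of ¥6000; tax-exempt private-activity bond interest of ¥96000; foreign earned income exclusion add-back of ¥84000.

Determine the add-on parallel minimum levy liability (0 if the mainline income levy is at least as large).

¥0

Mainline income levy:
  ¥78000 × 10% = ¥7800
  ¥274000 × 22% = ¥60280
  → ¥68080

Parallel minimum levy:
  Adjusted income: ¥352000 + ¥6000 + ¥96000 + ¥84000 = ¥538000
  Less exemption ¥117000 → base ¥421000
  ¥421000 × 10% = ¥42100

¥42100 ≤ ¥68080, so no add-on is due.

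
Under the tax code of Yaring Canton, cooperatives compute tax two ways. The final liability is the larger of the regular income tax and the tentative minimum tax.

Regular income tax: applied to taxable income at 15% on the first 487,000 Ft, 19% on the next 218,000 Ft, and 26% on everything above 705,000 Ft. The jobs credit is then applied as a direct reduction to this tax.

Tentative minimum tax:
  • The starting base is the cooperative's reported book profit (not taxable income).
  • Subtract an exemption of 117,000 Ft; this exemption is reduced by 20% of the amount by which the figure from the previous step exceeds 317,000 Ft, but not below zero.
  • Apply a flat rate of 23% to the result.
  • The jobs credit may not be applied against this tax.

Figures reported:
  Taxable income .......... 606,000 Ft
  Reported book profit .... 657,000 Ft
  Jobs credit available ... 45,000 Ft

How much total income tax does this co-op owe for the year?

Tentative minimum tax:
  Base (reported book profit): 657,000 Ft
  Exemption: 117,000 Ft − 20% × (657,000 Ft − 317,000 Ft) = 117,000 Ft − 68,000 Ft = 49,000 Ft
  Base: 657,000 Ft − 49,000 Ft = 608,000 Ft
  608,000 Ft × 23% = 139,840 Ft

Regular income tax:
  487,000 Ft × 15% = 73,050 Ft
  119,000 Ft × 19% = 22,610 Ft
  → 95,660 Ft
  Less jobs credit 45,000 Ft → 50,660 Ft

139,840 Ft > 50,660 Ft, so the tentative minimum tax is the binding amount.

139,840 Ft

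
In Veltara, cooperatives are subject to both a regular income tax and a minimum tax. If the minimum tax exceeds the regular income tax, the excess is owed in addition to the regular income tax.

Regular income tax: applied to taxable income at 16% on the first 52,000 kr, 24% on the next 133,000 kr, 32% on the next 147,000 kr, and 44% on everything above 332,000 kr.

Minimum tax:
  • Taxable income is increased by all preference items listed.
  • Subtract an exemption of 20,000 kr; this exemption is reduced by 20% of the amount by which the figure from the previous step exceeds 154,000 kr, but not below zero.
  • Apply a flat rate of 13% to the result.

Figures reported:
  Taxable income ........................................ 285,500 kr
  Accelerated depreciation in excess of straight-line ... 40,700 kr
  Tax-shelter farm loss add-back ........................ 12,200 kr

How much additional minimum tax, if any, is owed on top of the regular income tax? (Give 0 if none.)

0 kr

Regular income tax:
  52,000 kr × 16% = 8,320 kr
  133,000 kr × 24% = 31,920 kr
  100,500 kr × 32% = 32,160 kr
  → 72,400 kr

Minimum tax:
  Adjusted income: 285,500 kr + 40,700 kr + 12,200 kr = 338,400 kr
  Exemption: 20% × (338,400 kr − 154,000 kr) = 36,880 kr ≥ 20,000 kr, so the exemption is fully phased out
  Base: 338,400 kr − 0 kr = 338,400 kr
  338,400 kr × 13% = 43,992 kr

43,992 kr ≤ 72,400 kr, so no add-on is due.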